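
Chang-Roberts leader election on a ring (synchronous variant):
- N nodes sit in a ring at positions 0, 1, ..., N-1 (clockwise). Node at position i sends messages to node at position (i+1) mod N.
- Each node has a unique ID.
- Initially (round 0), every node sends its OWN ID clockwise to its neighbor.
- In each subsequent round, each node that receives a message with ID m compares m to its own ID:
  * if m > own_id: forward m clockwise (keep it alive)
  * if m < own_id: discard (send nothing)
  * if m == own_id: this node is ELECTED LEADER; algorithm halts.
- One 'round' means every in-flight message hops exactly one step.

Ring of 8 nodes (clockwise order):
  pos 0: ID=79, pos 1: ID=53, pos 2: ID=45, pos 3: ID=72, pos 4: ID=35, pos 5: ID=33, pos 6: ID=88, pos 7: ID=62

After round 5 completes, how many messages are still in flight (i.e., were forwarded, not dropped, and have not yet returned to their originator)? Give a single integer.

Answer: 2

Derivation:
Round 1: pos1(id53) recv 79: fwd; pos2(id45) recv 53: fwd; pos3(id72) recv 45: drop; pos4(id35) recv 72: fwd; pos5(id33) recv 35: fwd; pos6(id88) recv 33: drop; pos7(id62) recv 88: fwd; pos0(id79) recv 62: drop
Round 2: pos2(id45) recv 79: fwd; pos3(id72) recv 53: drop; pos5(id33) recv 72: fwd; pos6(id88) recv 35: drop; pos0(id79) recv 88: fwd
Round 3: pos3(id72) recv 79: fwd; pos6(id88) recv 72: drop; pos1(id53) recv 88: fwd
Round 4: pos4(id35) recv 79: fwd; pos2(id45) recv 88: fwd
Round 5: pos5(id33) recv 79: fwd; pos3(id72) recv 88: fwd
After round 5: 2 messages still in flight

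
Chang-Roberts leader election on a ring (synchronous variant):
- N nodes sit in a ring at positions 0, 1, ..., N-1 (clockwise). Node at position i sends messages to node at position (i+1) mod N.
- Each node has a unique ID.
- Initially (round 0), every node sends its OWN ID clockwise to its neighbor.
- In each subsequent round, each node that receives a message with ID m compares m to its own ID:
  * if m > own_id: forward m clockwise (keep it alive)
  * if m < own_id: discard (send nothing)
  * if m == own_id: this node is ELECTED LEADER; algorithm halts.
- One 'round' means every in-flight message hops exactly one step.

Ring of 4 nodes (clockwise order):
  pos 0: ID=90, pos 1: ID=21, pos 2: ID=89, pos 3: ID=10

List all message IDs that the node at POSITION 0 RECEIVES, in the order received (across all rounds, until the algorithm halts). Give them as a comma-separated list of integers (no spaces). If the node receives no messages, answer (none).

Answer: 10,89,90

Derivation:
Round 1: pos1(id21) recv 90: fwd; pos2(id89) recv 21: drop; pos3(id10) recv 89: fwd; pos0(id90) recv 10: drop
Round 2: pos2(id89) recv 90: fwd; pos0(id90) recv 89: drop
Round 3: pos3(id10) recv 90: fwd
Round 4: pos0(id90) recv 90: ELECTED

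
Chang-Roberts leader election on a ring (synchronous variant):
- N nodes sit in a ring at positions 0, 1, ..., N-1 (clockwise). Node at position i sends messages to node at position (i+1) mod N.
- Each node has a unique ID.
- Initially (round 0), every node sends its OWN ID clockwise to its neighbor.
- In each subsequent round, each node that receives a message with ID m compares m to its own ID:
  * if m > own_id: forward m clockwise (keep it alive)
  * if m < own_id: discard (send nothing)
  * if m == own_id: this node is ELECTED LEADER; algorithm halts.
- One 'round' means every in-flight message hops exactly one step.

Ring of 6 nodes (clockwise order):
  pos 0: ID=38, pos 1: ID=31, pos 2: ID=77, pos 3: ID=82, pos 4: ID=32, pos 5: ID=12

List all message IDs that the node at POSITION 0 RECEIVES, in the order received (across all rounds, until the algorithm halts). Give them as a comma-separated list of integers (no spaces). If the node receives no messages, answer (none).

Round 1: pos1(id31) recv 38: fwd; pos2(id77) recv 31: drop; pos3(id82) recv 77: drop; pos4(id32) recv 82: fwd; pos5(id12) recv 32: fwd; pos0(id38) recv 12: drop
Round 2: pos2(id77) recv 38: drop; pos5(id12) recv 82: fwd; pos0(id38) recv 32: drop
Round 3: pos0(id38) recv 82: fwd
Round 4: pos1(id31) recv 82: fwd
Round 5: pos2(id77) recv 82: fwd
Round 6: pos3(id82) recv 82: ELECTED

Answer: 12,32,82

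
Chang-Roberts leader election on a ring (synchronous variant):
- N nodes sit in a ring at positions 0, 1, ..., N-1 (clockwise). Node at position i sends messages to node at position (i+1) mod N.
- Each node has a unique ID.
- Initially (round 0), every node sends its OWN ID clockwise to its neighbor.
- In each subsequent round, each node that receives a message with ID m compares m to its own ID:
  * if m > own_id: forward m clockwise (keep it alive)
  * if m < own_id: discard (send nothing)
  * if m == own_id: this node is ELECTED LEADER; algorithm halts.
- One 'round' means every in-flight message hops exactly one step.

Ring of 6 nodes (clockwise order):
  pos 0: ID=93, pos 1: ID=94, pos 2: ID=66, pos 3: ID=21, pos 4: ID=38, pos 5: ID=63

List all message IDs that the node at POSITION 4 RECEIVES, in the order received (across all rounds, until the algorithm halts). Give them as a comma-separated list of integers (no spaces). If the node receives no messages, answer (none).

Answer: 21,66,94

Derivation:
Round 1: pos1(id94) recv 93: drop; pos2(id66) recv 94: fwd; pos3(id21) recv 66: fwd; pos4(id38) recv 21: drop; pos5(id63) recv 38: drop; pos0(id93) recv 63: drop
Round 2: pos3(id21) recv 94: fwd; pos4(id38) recv 66: fwd
Round 3: pos4(id38) recv 94: fwd; pos5(id63) recv 66: fwd
Round 4: pos5(id63) recv 94: fwd; pos0(id93) recv 66: drop
Round 5: pos0(id93) recv 94: fwd
Round 6: pos1(id94) recv 94: ELECTED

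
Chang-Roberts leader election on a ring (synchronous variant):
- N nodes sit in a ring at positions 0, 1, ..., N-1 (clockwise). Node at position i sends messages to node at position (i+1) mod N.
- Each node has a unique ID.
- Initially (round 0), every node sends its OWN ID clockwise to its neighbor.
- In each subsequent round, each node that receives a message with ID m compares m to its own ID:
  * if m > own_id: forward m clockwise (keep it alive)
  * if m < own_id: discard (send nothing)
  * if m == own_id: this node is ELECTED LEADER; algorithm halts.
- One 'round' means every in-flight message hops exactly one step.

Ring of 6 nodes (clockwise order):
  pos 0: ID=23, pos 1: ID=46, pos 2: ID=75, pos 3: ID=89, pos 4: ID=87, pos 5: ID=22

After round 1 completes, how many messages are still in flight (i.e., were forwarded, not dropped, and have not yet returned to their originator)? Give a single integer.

Answer: 2

Derivation:
Round 1: pos1(id46) recv 23: drop; pos2(id75) recv 46: drop; pos3(id89) recv 75: drop; pos4(id87) recv 89: fwd; pos5(id22) recv 87: fwd; pos0(id23) recv 22: drop
After round 1: 2 messages still in flight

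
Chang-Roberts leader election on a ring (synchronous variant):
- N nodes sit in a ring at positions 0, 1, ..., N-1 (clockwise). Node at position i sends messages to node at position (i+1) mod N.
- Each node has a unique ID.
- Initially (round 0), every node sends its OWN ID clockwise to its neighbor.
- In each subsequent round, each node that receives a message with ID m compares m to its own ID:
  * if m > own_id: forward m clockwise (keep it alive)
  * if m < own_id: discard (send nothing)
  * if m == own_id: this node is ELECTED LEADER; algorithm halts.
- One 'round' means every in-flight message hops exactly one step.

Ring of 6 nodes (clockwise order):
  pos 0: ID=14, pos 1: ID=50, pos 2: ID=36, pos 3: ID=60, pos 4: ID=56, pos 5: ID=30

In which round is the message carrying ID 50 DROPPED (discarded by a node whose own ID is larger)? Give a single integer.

Answer: 2

Derivation:
Round 1: pos1(id50) recv 14: drop; pos2(id36) recv 50: fwd; pos3(id60) recv 36: drop; pos4(id56) recv 60: fwd; pos5(id30) recv 56: fwd; pos0(id14) recv 30: fwd
Round 2: pos3(id60) recv 50: drop; pos5(id30) recv 60: fwd; pos0(id14) recv 56: fwd; pos1(id50) recv 30: drop
Round 3: pos0(id14) recv 60: fwd; pos1(id50) recv 56: fwd
Round 4: pos1(id50) recv 60: fwd; pos2(id36) recv 56: fwd
Round 5: pos2(id36) recv 60: fwd; pos3(id60) recv 56: drop
Round 6: pos3(id60) recv 60: ELECTED
Message ID 50 originates at pos 1; dropped at pos 3 in round 2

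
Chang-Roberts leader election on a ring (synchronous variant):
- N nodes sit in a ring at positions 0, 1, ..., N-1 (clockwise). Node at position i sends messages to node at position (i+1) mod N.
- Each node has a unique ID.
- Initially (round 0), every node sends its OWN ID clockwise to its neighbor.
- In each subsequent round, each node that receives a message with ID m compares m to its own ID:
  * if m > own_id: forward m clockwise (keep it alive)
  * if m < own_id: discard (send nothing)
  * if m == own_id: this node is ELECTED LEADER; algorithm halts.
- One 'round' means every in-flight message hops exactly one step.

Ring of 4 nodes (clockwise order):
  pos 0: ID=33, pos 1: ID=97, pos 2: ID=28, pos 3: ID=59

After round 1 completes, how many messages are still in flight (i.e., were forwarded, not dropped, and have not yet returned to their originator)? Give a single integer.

Answer: 2

Derivation:
Round 1: pos1(id97) recv 33: drop; pos2(id28) recv 97: fwd; pos3(id59) recv 28: drop; pos0(id33) recv 59: fwd
After round 1: 2 messages still in flight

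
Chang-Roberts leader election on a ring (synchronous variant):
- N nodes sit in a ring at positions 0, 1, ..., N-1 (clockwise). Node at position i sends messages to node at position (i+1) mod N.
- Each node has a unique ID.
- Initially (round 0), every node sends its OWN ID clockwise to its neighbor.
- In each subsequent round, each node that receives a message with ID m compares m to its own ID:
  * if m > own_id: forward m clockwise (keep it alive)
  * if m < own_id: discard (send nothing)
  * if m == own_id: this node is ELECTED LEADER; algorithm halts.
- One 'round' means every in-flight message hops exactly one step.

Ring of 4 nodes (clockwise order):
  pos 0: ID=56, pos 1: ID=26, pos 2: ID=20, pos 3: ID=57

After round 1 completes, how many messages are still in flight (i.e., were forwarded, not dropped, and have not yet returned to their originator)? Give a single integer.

Answer: 3

Derivation:
Round 1: pos1(id26) recv 56: fwd; pos2(id20) recv 26: fwd; pos3(id57) recv 20: drop; pos0(id56) recv 57: fwd
After round 1: 3 messages still in flight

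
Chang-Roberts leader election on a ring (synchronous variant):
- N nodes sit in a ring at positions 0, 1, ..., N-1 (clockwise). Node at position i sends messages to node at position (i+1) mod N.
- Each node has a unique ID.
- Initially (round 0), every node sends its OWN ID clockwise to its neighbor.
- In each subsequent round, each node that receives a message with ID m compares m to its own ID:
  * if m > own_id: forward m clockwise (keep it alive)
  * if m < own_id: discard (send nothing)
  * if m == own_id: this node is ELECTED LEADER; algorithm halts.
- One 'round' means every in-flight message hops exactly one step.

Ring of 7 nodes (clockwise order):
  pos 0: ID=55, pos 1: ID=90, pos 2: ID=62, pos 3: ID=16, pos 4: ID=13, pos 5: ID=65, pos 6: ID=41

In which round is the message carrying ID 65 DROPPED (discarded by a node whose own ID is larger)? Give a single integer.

Round 1: pos1(id90) recv 55: drop; pos2(id62) recv 90: fwd; pos3(id16) recv 62: fwd; pos4(id13) recv 16: fwd; pos5(id65) recv 13: drop; pos6(id41) recv 65: fwd; pos0(id55) recv 41: drop
Round 2: pos3(id16) recv 90: fwd; pos4(id13) recv 62: fwd; pos5(id65) recv 16: drop; pos0(id55) recv 65: fwd
Round 3: pos4(id13) recv 90: fwd; pos5(id65) recv 62: drop; pos1(id90) recv 65: drop
Round 4: pos5(id65) recv 90: fwd
Round 5: pos6(id41) recv 90: fwd
Round 6: pos0(id55) recv 90: fwd
Round 7: pos1(id90) recv 90: ELECTED
Message ID 65 originates at pos 5; dropped at pos 1 in round 3

Answer: 3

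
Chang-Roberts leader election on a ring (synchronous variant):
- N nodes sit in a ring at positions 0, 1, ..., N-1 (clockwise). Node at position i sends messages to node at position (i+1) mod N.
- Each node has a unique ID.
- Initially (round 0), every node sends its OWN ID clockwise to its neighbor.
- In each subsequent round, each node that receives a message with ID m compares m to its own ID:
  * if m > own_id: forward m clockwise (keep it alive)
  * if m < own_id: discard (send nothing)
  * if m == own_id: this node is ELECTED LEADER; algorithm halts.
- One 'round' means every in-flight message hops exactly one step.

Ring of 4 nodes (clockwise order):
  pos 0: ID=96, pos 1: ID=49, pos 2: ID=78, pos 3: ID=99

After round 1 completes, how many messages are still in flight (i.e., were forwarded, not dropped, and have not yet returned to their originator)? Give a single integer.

Answer: 2

Derivation:
Round 1: pos1(id49) recv 96: fwd; pos2(id78) recv 49: drop; pos3(id99) recv 78: drop; pos0(id96) recv 99: fwd
After round 1: 2 messages still in flight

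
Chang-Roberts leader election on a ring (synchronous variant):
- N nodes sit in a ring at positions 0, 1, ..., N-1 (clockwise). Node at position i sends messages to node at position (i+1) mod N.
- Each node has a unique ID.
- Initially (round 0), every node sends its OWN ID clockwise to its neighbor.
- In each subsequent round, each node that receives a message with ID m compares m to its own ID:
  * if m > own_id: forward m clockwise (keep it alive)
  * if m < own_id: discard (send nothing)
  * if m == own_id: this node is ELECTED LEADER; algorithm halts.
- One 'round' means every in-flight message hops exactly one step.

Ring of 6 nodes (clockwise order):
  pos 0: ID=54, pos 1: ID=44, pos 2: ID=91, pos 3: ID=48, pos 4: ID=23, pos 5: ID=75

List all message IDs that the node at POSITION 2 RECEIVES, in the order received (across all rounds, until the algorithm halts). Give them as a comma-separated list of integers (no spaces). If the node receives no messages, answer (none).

Answer: 44,54,75,91

Derivation:
Round 1: pos1(id44) recv 54: fwd; pos2(id91) recv 44: drop; pos3(id48) recv 91: fwd; pos4(id23) recv 48: fwd; pos5(id75) recv 23: drop; pos0(id54) recv 75: fwd
Round 2: pos2(id91) recv 54: drop; pos4(id23) recv 91: fwd; pos5(id75) recv 48: drop; pos1(id44) recv 75: fwd
Round 3: pos5(id75) recv 91: fwd; pos2(id91) recv 75: drop
Round 4: pos0(id54) recv 91: fwd
Round 5: pos1(id44) recv 91: fwd
Round 6: pos2(id91) recv 91: ELECTED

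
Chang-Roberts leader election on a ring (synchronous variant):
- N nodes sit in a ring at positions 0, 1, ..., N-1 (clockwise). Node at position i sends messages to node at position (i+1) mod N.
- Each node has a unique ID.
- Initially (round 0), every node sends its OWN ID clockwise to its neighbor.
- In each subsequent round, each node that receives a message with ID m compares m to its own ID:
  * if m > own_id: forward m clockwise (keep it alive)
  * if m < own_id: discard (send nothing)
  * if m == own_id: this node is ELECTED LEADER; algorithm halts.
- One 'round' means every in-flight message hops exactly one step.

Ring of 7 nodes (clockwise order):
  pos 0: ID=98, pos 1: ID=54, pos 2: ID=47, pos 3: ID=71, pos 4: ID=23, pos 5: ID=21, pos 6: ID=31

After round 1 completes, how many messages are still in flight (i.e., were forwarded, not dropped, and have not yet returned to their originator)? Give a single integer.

Round 1: pos1(id54) recv 98: fwd; pos2(id47) recv 54: fwd; pos3(id71) recv 47: drop; pos4(id23) recv 71: fwd; pos5(id21) recv 23: fwd; pos6(id31) recv 21: drop; pos0(id98) recv 31: drop
After round 1: 4 messages still in flight

Answer: 4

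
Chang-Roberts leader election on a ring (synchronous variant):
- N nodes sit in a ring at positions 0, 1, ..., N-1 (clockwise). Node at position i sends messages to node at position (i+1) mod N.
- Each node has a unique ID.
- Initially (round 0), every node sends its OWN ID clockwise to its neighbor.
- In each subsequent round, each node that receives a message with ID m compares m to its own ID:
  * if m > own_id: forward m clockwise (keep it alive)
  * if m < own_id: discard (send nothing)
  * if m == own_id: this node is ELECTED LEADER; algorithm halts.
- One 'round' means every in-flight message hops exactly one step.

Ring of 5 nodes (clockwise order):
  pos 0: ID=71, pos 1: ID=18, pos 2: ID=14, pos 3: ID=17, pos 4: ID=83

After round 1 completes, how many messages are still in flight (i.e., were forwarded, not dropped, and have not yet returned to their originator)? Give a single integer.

Round 1: pos1(id18) recv 71: fwd; pos2(id14) recv 18: fwd; pos3(id17) recv 14: drop; pos4(id83) recv 17: drop; pos0(id71) recv 83: fwd
After round 1: 3 messages still in flight

Answer: 3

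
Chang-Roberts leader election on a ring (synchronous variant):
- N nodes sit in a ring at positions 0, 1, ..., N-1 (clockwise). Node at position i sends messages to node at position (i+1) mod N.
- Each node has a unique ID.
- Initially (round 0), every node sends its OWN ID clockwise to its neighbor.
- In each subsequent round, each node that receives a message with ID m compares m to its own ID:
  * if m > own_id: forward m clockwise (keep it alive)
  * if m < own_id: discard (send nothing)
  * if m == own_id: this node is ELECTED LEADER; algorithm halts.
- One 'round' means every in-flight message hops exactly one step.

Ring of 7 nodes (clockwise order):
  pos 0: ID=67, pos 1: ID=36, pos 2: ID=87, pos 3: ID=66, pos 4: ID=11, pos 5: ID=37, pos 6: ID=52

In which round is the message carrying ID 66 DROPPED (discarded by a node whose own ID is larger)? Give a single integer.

Answer: 4

Derivation:
Round 1: pos1(id36) recv 67: fwd; pos2(id87) recv 36: drop; pos3(id66) recv 87: fwd; pos4(id11) recv 66: fwd; pos5(id37) recv 11: drop; pos6(id52) recv 37: drop; pos0(id67) recv 52: drop
Round 2: pos2(id87) recv 67: drop; pos4(id11) recv 87: fwd; pos5(id37) recv 66: fwd
Round 3: pos5(id37) recv 87: fwd; pos6(id52) recv 66: fwd
Round 4: pos6(id52) recv 87: fwd; pos0(id67) recv 66: drop
Round 5: pos0(id67) recv 87: fwd
Round 6: pos1(id36) recv 87: fwd
Round 7: pos2(id87) recv 87: ELECTED
Message ID 66 originates at pos 3; dropped at pos 0 in round 4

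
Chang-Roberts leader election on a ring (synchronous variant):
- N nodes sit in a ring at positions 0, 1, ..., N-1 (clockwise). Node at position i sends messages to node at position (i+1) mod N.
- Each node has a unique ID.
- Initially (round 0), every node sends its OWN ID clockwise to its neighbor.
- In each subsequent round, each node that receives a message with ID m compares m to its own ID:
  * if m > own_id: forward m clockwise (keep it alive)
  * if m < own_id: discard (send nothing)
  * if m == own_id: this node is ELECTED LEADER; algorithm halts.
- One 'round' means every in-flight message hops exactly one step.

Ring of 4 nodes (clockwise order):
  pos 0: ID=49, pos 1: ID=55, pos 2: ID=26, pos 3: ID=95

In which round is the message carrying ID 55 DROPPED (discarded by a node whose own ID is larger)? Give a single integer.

Answer: 2

Derivation:
Round 1: pos1(id55) recv 49: drop; pos2(id26) recv 55: fwd; pos3(id95) recv 26: drop; pos0(id49) recv 95: fwd
Round 2: pos3(id95) recv 55: drop; pos1(id55) recv 95: fwd
Round 3: pos2(id26) recv 95: fwd
Round 4: pos3(id95) recv 95: ELECTED
Message ID 55 originates at pos 1; dropped at pos 3 in round 2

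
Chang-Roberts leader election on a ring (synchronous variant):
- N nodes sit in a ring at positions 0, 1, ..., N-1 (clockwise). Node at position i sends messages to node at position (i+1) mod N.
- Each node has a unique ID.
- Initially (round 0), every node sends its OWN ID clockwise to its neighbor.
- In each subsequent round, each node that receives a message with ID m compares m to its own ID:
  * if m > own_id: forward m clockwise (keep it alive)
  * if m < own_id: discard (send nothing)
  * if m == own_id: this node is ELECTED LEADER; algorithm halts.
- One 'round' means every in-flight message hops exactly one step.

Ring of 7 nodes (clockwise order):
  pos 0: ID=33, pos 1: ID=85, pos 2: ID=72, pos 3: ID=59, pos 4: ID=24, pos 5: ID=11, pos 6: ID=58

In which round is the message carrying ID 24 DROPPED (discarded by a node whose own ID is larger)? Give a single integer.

Round 1: pos1(id85) recv 33: drop; pos2(id72) recv 85: fwd; pos3(id59) recv 72: fwd; pos4(id24) recv 59: fwd; pos5(id11) recv 24: fwd; pos6(id58) recv 11: drop; pos0(id33) recv 58: fwd
Round 2: pos3(id59) recv 85: fwd; pos4(id24) recv 72: fwd; pos5(id11) recv 59: fwd; pos6(id58) recv 24: drop; pos1(id85) recv 58: drop
Round 3: pos4(id24) recv 85: fwd; pos5(id11) recv 72: fwd; pos6(id58) recv 59: fwd
Round 4: pos5(id11) recv 85: fwd; pos6(id58) recv 72: fwd; pos0(id33) recv 59: fwd
Round 5: pos6(id58) recv 85: fwd; pos0(id33) recv 72: fwd; pos1(id85) recv 59: drop
Round 6: pos0(id33) recv 85: fwd; pos1(id85) recv 72: drop
Round 7: pos1(id85) recv 85: ELECTED
Message ID 24 originates at pos 4; dropped at pos 6 in round 2

Answer: 2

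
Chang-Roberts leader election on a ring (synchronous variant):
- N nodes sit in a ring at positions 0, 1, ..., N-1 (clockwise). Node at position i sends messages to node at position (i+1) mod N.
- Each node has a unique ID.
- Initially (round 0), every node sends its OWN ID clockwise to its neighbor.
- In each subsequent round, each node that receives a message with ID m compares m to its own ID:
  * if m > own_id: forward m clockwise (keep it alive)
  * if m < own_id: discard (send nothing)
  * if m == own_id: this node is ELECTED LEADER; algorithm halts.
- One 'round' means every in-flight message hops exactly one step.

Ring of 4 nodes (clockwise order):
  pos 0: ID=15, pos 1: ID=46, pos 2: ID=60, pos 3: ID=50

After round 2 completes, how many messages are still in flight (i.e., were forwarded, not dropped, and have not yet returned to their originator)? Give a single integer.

Answer: 2

Derivation:
Round 1: pos1(id46) recv 15: drop; pos2(id60) recv 46: drop; pos3(id50) recv 60: fwd; pos0(id15) recv 50: fwd
Round 2: pos0(id15) recv 60: fwd; pos1(id46) recv 50: fwd
After round 2: 2 messages still in flight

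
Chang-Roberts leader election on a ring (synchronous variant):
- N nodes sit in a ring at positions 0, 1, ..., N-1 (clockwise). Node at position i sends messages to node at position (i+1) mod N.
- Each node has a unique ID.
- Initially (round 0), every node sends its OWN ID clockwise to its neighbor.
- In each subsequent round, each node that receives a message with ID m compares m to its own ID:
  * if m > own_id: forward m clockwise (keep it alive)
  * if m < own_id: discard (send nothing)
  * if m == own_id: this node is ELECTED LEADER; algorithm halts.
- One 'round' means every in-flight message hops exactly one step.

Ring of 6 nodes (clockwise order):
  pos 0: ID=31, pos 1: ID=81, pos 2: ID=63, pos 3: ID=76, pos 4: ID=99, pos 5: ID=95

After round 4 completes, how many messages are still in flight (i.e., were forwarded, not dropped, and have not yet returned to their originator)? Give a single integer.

Round 1: pos1(id81) recv 31: drop; pos2(id63) recv 81: fwd; pos3(id76) recv 63: drop; pos4(id99) recv 76: drop; pos5(id95) recv 99: fwd; pos0(id31) recv 95: fwd
Round 2: pos3(id76) recv 81: fwd; pos0(id31) recv 99: fwd; pos1(id81) recv 95: fwd
Round 3: pos4(id99) recv 81: drop; pos1(id81) recv 99: fwd; pos2(id63) recv 95: fwd
Round 4: pos2(id63) recv 99: fwd; pos3(id76) recv 95: fwd
After round 4: 2 messages still in flight

Answer: 2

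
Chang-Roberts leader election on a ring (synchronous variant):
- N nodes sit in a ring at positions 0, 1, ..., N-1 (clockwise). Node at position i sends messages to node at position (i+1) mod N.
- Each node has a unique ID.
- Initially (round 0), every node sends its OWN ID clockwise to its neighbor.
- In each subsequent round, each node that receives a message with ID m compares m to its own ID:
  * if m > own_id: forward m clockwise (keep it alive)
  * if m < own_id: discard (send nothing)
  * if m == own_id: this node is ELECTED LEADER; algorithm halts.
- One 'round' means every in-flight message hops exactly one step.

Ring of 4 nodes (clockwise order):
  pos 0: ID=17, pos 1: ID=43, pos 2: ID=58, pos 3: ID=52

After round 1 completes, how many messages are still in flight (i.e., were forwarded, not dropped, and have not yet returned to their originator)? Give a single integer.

Round 1: pos1(id43) recv 17: drop; pos2(id58) recv 43: drop; pos3(id52) recv 58: fwd; pos0(id17) recv 52: fwd
After round 1: 2 messages still in flight

Answer: 2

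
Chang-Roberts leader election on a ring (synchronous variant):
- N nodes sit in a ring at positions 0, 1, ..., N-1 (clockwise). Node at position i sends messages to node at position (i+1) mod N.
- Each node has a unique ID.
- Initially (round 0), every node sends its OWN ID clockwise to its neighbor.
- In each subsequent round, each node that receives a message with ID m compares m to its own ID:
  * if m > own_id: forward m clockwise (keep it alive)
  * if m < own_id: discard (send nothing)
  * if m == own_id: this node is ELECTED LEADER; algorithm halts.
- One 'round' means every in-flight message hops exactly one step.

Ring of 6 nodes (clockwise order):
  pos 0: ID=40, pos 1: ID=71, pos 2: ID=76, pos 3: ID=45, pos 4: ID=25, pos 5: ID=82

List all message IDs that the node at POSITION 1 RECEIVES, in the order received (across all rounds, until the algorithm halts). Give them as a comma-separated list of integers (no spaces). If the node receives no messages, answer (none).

Answer: 40,82

Derivation:
Round 1: pos1(id71) recv 40: drop; pos2(id76) recv 71: drop; pos3(id45) recv 76: fwd; pos4(id25) recv 45: fwd; pos5(id82) recv 25: drop; pos0(id40) recv 82: fwd
Round 2: pos4(id25) recv 76: fwd; pos5(id82) recv 45: drop; pos1(id71) recv 82: fwd
Round 3: pos5(id82) recv 76: drop; pos2(id76) recv 82: fwd
Round 4: pos3(id45) recv 82: fwd
Round 5: pos4(id25) recv 82: fwd
Round 6: pos5(id82) recv 82: ELECTED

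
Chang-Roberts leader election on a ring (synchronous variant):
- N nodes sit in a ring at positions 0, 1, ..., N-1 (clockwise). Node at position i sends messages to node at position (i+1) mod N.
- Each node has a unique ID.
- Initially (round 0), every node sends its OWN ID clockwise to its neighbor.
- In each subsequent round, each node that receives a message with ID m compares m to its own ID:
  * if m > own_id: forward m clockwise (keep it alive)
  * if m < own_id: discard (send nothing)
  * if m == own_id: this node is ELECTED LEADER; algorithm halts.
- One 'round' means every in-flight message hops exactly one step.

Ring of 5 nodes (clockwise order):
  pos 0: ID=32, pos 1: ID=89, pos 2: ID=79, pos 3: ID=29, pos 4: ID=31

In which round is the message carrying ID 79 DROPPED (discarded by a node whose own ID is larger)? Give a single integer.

Round 1: pos1(id89) recv 32: drop; pos2(id79) recv 89: fwd; pos3(id29) recv 79: fwd; pos4(id31) recv 29: drop; pos0(id32) recv 31: drop
Round 2: pos3(id29) recv 89: fwd; pos4(id31) recv 79: fwd
Round 3: pos4(id31) recv 89: fwd; pos0(id32) recv 79: fwd
Round 4: pos0(id32) recv 89: fwd; pos1(id89) recv 79: drop
Round 5: pos1(id89) recv 89: ELECTED
Message ID 79 originates at pos 2; dropped at pos 1 in round 4

Answer: 4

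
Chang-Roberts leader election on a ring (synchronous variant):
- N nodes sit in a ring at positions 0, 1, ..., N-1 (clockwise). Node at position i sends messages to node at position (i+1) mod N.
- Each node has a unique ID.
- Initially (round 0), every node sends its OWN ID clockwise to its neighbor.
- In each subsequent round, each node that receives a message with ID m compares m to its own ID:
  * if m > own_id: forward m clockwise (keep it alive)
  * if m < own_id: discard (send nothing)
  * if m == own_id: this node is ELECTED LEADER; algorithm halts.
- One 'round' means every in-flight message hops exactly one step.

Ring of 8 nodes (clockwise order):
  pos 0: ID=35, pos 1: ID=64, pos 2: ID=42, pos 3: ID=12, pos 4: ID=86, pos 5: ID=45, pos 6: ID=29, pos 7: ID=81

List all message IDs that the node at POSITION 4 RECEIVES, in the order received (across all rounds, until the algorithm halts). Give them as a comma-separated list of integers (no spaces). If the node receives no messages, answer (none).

Round 1: pos1(id64) recv 35: drop; pos2(id42) recv 64: fwd; pos3(id12) recv 42: fwd; pos4(id86) recv 12: drop; pos5(id45) recv 86: fwd; pos6(id29) recv 45: fwd; pos7(id81) recv 29: drop; pos0(id35) recv 81: fwd
Round 2: pos3(id12) recv 64: fwd; pos4(id86) recv 42: drop; pos6(id29) recv 86: fwd; pos7(id81) recv 45: drop; pos1(id64) recv 81: fwd
Round 3: pos4(id86) recv 64: drop; pos7(id81) recv 86: fwd; pos2(id42) recv 81: fwd
Round 4: pos0(id35) recv 86: fwd; pos3(id12) recv 81: fwd
Round 5: pos1(id64) recv 86: fwd; pos4(id86) recv 81: drop
Round 6: pos2(id42) recv 86: fwd
Round 7: pos3(id12) recv 86: fwd
Round 8: pos4(id86) recv 86: ELECTED

Answer: 12,42,64,81,86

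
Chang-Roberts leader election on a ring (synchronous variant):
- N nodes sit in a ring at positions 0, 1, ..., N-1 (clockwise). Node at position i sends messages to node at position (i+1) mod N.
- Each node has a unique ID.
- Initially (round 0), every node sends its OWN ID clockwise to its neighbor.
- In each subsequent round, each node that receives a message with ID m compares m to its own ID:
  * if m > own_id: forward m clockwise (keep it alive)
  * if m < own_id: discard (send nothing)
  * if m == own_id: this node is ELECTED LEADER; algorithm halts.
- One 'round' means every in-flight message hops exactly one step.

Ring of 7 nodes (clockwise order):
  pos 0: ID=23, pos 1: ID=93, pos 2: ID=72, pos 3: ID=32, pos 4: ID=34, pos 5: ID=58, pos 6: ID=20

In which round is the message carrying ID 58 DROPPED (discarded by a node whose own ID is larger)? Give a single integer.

Answer: 3

Derivation:
Round 1: pos1(id93) recv 23: drop; pos2(id72) recv 93: fwd; pos3(id32) recv 72: fwd; pos4(id34) recv 32: drop; pos5(id58) recv 34: drop; pos6(id20) recv 58: fwd; pos0(id23) recv 20: drop
Round 2: pos3(id32) recv 93: fwd; pos4(id34) recv 72: fwd; pos0(id23) recv 58: fwd
Round 3: pos4(id34) recv 93: fwd; pos5(id58) recv 72: fwd; pos1(id93) recv 58: drop
Round 4: pos5(id58) recv 93: fwd; pos6(id20) recv 72: fwd
Round 5: pos6(id20) recv 93: fwd; pos0(id23) recv 72: fwd
Round 6: pos0(id23) recv 93: fwd; pos1(id93) recv 72: drop
Round 7: pos1(id93) recv 93: ELECTED
Message ID 58 originates at pos 5; dropped at pos 1 in round 3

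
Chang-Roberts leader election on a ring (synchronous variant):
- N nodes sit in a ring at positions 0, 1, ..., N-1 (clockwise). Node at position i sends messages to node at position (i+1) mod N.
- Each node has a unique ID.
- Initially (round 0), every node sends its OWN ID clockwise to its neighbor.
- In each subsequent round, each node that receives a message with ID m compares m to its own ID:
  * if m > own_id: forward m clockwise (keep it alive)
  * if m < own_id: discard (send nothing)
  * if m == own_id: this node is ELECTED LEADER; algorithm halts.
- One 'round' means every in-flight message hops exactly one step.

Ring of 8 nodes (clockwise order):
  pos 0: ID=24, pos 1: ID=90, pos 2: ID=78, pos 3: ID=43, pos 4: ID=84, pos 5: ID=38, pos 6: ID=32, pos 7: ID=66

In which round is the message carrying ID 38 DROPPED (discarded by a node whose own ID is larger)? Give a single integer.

Answer: 2

Derivation:
Round 1: pos1(id90) recv 24: drop; pos2(id78) recv 90: fwd; pos3(id43) recv 78: fwd; pos4(id84) recv 43: drop; pos5(id38) recv 84: fwd; pos6(id32) recv 38: fwd; pos7(id66) recv 32: drop; pos0(id24) recv 66: fwd
Round 2: pos3(id43) recv 90: fwd; pos4(id84) recv 78: drop; pos6(id32) recv 84: fwd; pos7(id66) recv 38: drop; pos1(id90) recv 66: drop
Round 3: pos4(id84) recv 90: fwd; pos7(id66) recv 84: fwd
Round 4: pos5(id38) recv 90: fwd; pos0(id24) recv 84: fwd
Round 5: pos6(id32) recv 90: fwd; pos1(id90) recv 84: drop
Round 6: pos7(id66) recv 90: fwd
Round 7: pos0(id24) recv 90: fwd
Round 8: pos1(id90) recv 90: ELECTED
Message ID 38 originates at pos 5; dropped at pos 7 in round 2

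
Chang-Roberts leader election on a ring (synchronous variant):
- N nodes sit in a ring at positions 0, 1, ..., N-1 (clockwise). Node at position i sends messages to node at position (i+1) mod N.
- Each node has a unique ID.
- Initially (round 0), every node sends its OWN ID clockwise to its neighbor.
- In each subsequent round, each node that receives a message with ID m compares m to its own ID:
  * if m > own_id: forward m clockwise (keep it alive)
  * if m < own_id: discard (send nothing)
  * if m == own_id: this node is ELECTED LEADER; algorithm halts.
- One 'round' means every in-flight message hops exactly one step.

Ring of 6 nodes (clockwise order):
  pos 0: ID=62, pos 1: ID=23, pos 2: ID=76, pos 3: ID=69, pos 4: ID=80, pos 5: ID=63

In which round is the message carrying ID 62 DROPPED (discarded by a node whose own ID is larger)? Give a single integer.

Answer: 2

Derivation:
Round 1: pos1(id23) recv 62: fwd; pos2(id76) recv 23: drop; pos3(id69) recv 76: fwd; pos4(id80) recv 69: drop; pos5(id63) recv 80: fwd; pos0(id62) recv 63: fwd
Round 2: pos2(id76) recv 62: drop; pos4(id80) recv 76: drop; pos0(id62) recv 80: fwd; pos1(id23) recv 63: fwd
Round 3: pos1(id23) recv 80: fwd; pos2(id76) recv 63: drop
Round 4: pos2(id76) recv 80: fwd
Round 5: pos3(id69) recv 80: fwd
Round 6: pos4(id80) recv 80: ELECTED
Message ID 62 originates at pos 0; dropped at pos 2 in round 2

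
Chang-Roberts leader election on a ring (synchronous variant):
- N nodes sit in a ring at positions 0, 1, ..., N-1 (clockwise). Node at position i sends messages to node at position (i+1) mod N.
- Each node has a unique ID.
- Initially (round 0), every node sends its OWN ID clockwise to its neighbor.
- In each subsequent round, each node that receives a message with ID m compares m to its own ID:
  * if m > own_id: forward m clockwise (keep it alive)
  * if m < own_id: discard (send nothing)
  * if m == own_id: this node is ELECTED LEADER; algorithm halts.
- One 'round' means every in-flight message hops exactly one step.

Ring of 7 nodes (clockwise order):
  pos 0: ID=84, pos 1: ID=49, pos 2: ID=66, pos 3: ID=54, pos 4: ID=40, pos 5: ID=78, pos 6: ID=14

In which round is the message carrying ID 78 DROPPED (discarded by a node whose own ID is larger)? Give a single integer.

Round 1: pos1(id49) recv 84: fwd; pos2(id66) recv 49: drop; pos3(id54) recv 66: fwd; pos4(id40) recv 54: fwd; pos5(id78) recv 40: drop; pos6(id14) recv 78: fwd; pos0(id84) recv 14: drop
Round 2: pos2(id66) recv 84: fwd; pos4(id40) recv 66: fwd; pos5(id78) recv 54: drop; pos0(id84) recv 78: drop
Round 3: pos3(id54) recv 84: fwd; pos5(id78) recv 66: drop
Round 4: pos4(id40) recv 84: fwd
Round 5: pos5(id78) recv 84: fwd
Round 6: pos6(id14) recv 84: fwd
Round 7: pos0(id84) recv 84: ELECTED
Message ID 78 originates at pos 5; dropped at pos 0 in round 2

Answer: 2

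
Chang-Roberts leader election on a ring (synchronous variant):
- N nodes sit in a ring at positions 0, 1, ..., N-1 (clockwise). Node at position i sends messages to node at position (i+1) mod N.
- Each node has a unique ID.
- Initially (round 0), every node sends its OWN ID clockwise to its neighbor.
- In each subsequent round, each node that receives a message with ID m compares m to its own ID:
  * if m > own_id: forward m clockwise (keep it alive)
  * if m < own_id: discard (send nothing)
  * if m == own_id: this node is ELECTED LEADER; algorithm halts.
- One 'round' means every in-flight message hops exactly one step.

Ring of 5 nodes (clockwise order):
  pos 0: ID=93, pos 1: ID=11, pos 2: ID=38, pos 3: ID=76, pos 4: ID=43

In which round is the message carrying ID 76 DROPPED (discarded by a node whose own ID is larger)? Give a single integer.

Answer: 2

Derivation:
Round 1: pos1(id11) recv 93: fwd; pos2(id38) recv 11: drop; pos3(id76) recv 38: drop; pos4(id43) recv 76: fwd; pos0(id93) recv 43: drop
Round 2: pos2(id38) recv 93: fwd; pos0(id93) recv 76: drop
Round 3: pos3(id76) recv 93: fwd
Round 4: pos4(id43) recv 93: fwd
Round 5: pos0(id93) recv 93: ELECTED
Message ID 76 originates at pos 3; dropped at pos 0 in round 2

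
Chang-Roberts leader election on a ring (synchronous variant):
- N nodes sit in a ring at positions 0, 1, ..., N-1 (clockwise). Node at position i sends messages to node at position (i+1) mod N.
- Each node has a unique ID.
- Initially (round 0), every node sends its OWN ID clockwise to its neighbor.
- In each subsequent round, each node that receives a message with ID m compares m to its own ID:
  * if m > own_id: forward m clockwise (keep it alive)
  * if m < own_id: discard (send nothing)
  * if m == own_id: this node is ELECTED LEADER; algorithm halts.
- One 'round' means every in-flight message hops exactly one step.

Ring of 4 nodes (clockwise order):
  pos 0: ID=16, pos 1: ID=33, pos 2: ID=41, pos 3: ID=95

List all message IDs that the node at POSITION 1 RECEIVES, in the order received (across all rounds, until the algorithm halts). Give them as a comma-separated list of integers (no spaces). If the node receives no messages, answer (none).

Round 1: pos1(id33) recv 16: drop; pos2(id41) recv 33: drop; pos3(id95) recv 41: drop; pos0(id16) recv 95: fwd
Round 2: pos1(id33) recv 95: fwd
Round 3: pos2(id41) recv 95: fwd
Round 4: pos3(id95) recv 95: ELECTED

Answer: 16,95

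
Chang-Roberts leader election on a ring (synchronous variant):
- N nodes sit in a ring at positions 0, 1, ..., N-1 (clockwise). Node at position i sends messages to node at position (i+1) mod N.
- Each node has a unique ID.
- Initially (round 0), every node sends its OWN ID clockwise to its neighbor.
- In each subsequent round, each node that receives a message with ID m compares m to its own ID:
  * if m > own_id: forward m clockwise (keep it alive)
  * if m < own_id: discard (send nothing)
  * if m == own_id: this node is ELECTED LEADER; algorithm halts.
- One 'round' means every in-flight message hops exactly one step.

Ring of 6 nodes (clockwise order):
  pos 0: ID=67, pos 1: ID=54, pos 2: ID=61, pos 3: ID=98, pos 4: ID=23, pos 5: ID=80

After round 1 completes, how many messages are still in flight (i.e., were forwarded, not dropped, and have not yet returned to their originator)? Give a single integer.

Answer: 3

Derivation:
Round 1: pos1(id54) recv 67: fwd; pos2(id61) recv 54: drop; pos3(id98) recv 61: drop; pos4(id23) recv 98: fwd; pos5(id80) recv 23: drop; pos0(id67) recv 80: fwd
After round 1: 3 messages still in flight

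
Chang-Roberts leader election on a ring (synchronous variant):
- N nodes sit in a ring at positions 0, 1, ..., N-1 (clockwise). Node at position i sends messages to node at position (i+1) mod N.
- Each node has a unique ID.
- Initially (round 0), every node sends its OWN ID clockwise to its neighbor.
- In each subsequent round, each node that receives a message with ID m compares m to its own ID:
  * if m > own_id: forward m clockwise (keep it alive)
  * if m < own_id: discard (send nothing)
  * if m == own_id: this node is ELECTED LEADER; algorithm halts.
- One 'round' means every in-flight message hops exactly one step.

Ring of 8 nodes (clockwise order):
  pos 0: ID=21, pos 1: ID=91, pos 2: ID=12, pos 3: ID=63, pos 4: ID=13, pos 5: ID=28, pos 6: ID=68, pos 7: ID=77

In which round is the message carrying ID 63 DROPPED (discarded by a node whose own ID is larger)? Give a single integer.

Round 1: pos1(id91) recv 21: drop; pos2(id12) recv 91: fwd; pos3(id63) recv 12: drop; pos4(id13) recv 63: fwd; pos5(id28) recv 13: drop; pos6(id68) recv 28: drop; pos7(id77) recv 68: drop; pos0(id21) recv 77: fwd
Round 2: pos3(id63) recv 91: fwd; pos5(id28) recv 63: fwd; pos1(id91) recv 77: drop
Round 3: pos4(id13) recv 91: fwd; pos6(id68) recv 63: drop
Round 4: pos5(id28) recv 91: fwd
Round 5: pos6(id68) recv 91: fwd
Round 6: pos7(id77) recv 91: fwd
Round 7: pos0(id21) recv 91: fwd
Round 8: pos1(id91) recv 91: ELECTED
Message ID 63 originates at pos 3; dropped at pos 6 in round 3

Answer: 3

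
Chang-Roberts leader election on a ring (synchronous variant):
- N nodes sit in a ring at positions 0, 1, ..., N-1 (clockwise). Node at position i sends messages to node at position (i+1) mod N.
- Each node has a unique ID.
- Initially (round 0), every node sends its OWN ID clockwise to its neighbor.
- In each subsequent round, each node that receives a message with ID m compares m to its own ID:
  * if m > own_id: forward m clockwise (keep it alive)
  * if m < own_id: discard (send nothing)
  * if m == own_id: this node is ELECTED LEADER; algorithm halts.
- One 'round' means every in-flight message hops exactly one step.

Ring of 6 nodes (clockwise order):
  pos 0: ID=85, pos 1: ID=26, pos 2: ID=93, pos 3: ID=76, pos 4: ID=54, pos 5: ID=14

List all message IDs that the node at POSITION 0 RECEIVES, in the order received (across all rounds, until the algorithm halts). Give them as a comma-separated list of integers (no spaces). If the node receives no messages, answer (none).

Round 1: pos1(id26) recv 85: fwd; pos2(id93) recv 26: drop; pos3(id76) recv 93: fwd; pos4(id54) recv 76: fwd; pos5(id14) recv 54: fwd; pos0(id85) recv 14: drop
Round 2: pos2(id93) recv 85: drop; pos4(id54) recv 93: fwd; pos5(id14) recv 76: fwd; pos0(id85) recv 54: drop
Round 3: pos5(id14) recv 93: fwd; pos0(id85) recv 76: drop
Round 4: pos0(id85) recv 93: fwd
Round 5: pos1(id26) recv 93: fwd
Round 6: pos2(id93) recv 93: ELECTED

Answer: 14,54,76,93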